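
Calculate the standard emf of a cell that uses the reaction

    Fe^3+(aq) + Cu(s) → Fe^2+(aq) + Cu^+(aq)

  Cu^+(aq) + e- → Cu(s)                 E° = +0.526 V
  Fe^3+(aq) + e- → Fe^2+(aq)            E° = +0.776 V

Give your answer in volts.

Fe^3+(aq) gains electrons, so the Fe³⁺/Fe²⁺ couple is the cathode; the Cu⁺/Cu couple is the anode.
E°cell = E°(cathode) − E°(anode) = +0.776 − (+0.526) = +0.250 V.

+0.250 V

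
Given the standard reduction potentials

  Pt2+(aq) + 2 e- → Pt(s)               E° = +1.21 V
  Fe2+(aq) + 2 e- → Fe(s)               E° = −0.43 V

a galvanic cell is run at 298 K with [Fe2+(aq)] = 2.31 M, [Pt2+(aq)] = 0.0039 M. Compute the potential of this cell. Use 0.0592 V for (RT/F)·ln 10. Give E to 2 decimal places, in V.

+1.56 V

Since E°(Pt²⁺/Pt) > E°(Fe²⁺/Fe), Pt²⁺/Pt serves as the cathode.
E°cell = +1.21 − (−0.43) = +1.64 V, with n = 2 electrons transferred.
The balanced reaction is Pt2+(aq) + Fe(s) → Pt(s) + Fe2+(aq), so Q = [Fe2+(aq)] / [Pt2+(aq)] = 592 and log Q = 2.773.
E = E° − (0.0592/n)·log Q = +1.64 − (0.0592/2)(2.773) = +1.56 V.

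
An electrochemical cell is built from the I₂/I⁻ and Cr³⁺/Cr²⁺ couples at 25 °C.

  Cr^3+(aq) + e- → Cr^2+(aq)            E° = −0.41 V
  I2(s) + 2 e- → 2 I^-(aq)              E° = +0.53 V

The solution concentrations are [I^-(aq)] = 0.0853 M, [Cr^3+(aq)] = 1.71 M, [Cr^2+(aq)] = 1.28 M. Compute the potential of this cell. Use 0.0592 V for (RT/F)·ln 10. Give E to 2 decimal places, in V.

+1.00 V

I₂/I⁻ is reduced (cathode, E° = +0.53 V) and Cr³⁺/Cr²⁺ is oxidized (anode).
E°cell = +0.53 − (−0.41) = +0.94 V, with n = 2 electrons transferred.
Balancing gives I2(s) + 2 Cr^2+(aq) → 2 I^-(aq) + 2 Cr^3+(aq); hence Q = ([I^-(aq)]^2·[Cr^3+(aq)]^2) / [Cr^2+(aq)]^2 = 0.013 (log Q = −1.887).
By the Nernst equation, E = +0.94 − (0.0592/2)·(−1.887) = +1.00 V.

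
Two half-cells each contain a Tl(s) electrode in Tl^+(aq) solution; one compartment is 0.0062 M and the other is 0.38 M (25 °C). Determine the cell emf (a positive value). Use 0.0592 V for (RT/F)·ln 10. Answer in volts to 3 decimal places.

For a concentration cell E°cell = 0, since both electrodes use the same couple.
The compartment with the higher Tl^+(aq) concentration (0.38 M) acts as the cathode; ions are reduced there and produced at the dilute (0.0062 M) anode.
With n = 1, Ecell = −(0.0592/1)·log([dilute]/[conc]) = −(0.0592/1)·log(0.0062/0.38) = +0.106 V.

0.106 V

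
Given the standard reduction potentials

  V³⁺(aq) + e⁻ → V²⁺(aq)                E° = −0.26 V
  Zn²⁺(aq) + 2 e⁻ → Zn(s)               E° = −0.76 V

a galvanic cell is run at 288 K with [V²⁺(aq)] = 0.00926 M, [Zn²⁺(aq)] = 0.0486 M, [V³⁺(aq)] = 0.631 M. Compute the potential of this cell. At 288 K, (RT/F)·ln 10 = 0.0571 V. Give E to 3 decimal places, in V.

+0.642 V

V³⁺/V²⁺ is reduced (cathode, E° = −0.26 V) and Zn²⁺/Zn is oxidized (anode).
E°cell = E°cat − E°an = −0.26 − (−0.76) = +0.50 V; n = 2.
For the overall reaction 2 V³⁺(aq) + Zn(s) → 2 V²⁺(aq) + Zn²⁺(aq), Q = ([V²⁺(aq)]^2·[Zn²⁺(aq)]) / [V³⁺(aq)]^2 = 1.05×10^−5, giving log Q = −4.980.
E = E° − (0.0571/n)·log Q = +0.50 − (0.0571/2)(−4.980) = +0.642 V.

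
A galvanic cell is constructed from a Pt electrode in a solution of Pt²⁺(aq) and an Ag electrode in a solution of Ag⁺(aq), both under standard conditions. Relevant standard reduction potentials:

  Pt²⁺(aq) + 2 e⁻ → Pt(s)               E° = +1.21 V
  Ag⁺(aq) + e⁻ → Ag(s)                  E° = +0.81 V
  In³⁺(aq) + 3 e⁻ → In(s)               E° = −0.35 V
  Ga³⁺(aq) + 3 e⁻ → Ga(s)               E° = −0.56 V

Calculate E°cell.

+0.40 V

The Pt²⁺/Pt couple has the higher E°, so Pt ion is reduced (cathode) and Ag is oxidized (anode).
E°cell = E°(cathode) − E°(anode) = +1.21 − (+0.81) = +0.40 V.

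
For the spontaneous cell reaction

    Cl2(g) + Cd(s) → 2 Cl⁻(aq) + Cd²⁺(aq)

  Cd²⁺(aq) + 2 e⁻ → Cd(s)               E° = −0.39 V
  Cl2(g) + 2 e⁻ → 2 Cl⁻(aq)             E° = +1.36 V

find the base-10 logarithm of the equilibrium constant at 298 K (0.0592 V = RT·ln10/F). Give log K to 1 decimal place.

The Cl₂/Cl⁻ couple is reduced (cathode); E°cell = +1.36 − (−0.39) = +1.75 V with n = 2.
At equilibrium E = 0, so log K = nE°cell / 0.0592 = (2)(+1.75) / 0.0592 = 59.1.

log K = 59.1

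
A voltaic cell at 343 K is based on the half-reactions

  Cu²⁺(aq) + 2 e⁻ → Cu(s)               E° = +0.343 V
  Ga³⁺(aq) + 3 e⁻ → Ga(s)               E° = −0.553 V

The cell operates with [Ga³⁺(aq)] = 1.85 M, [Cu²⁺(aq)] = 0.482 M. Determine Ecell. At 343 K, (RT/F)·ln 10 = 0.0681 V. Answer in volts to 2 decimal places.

The Cu²⁺/Cu couple has the more positive E°, so it is the cathode; Ga³⁺/Ga is the anode.
E°cell = +0.343 − (−0.553) = +0.896 V, with n = 6 electrons transferred.
The balanced reaction is 3 Cu²⁺(aq) + 2 Ga(s) → 3 Cu(s) + 2 Ga³⁺(aq), so Q = [Ga³⁺(aq)]^2 / [Cu²⁺(aq)]^3 = 30.6 and log Q = 1.485.
Applying E = E° − (RT ln10/nF)·log Q gives +0.896 − (0.0681/6)(1.485) = +0.88 V.

+0.88 V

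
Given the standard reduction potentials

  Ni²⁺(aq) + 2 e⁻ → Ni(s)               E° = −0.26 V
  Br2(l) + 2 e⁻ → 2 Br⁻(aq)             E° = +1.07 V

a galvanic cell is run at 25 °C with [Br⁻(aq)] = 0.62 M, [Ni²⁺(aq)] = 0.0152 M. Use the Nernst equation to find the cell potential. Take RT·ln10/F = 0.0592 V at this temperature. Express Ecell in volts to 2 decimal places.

+1.40 V

The Br₂/Br⁻ couple has the more positive E°, so it is the cathode; Ni²⁺/Ni is the anode.
E°cell = E°cat − E°an = +1.07 − (−0.26) = +1.33 V; n = 2.
The balanced reaction is Br2(l) + Ni(s) → 2 Br⁻(aq) + Ni²⁺(aq), so Q = [Br⁻(aq)]^2·[Ni²⁺(aq)] = 0.00584 and log Q = −2.233.
By the Nernst equation, E = +1.33 − (0.0592/2)·(−2.233) = +1.40 V.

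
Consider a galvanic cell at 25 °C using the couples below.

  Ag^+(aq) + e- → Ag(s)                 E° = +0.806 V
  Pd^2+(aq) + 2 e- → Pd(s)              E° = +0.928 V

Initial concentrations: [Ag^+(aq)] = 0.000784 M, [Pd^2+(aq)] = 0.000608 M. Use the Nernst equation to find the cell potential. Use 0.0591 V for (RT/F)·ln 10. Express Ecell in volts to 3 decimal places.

+0.211 V

Since E°(Pd²⁺/Pd) > E°(Ag⁺/Ag), Pd²⁺/Pd serves as the cathode.
E°cell = +0.928 − (+0.806) = +0.122 V, with n = 2 electrons transferred.
The balanced reaction is Pd^2+(aq) + 2 Ag(s) → Pd(s) + 2 Ag^+(aq), so Q = [Ag^+(aq)]^2 / [Pd^2+(aq)] = 0.00101 and log Q = −2.995.
Applying E = E° − (RT ln10/nF)·log Q gives +0.122 − (0.0591/2)(−2.995) = +0.211 V.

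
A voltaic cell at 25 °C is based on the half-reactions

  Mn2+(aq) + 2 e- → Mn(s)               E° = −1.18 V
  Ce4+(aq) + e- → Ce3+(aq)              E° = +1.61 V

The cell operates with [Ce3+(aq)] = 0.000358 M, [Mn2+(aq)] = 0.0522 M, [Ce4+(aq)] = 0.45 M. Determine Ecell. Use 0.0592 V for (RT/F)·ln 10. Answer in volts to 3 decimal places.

Since E°(Ce⁴⁺/Ce³⁺) > E°(Mn²⁺/Mn), Ce⁴⁺/Ce³⁺ serves as the cathode.
E°cell = E°cat − E°an = +1.61 − (−1.18) = +2.79 V; n = 2.
For the overall reaction 2 Ce4+(aq) + Mn(s) → 2 Ce3+(aq) + Mn2+(aq), Q = ([Ce3+(aq)]^2·[Mn2+(aq)]) / [Ce4+(aq)]^2 = 3.3×10^−8, giving log Q = −7.481.
By the Nernst equation, E = +2.79 − (0.0592/2)·(−7.481) = +3.011 V.

+3.011 V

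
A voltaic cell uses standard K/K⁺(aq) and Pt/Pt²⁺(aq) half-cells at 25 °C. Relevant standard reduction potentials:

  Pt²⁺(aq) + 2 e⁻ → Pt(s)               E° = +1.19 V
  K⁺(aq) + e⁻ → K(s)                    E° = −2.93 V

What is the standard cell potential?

The Pt²⁺/Pt couple has the higher E°, so Pt ion is reduced (cathode) and K is oxidized (anode).
E°cell = E°(cathode) − E°(anode) = +1.19 − (−2.93) = +4.12 V.

+4.12 V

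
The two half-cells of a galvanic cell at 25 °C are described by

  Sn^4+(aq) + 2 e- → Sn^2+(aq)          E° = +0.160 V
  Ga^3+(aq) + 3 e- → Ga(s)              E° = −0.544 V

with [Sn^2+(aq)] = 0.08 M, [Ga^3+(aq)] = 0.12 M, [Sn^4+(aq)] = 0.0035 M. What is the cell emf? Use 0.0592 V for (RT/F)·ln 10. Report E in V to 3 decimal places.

+0.682 V

Sn⁴⁺/Sn²⁺ is reduced (cathode, E° = +0.160 V) and Ga³⁺/Ga is oxidized (anode).
E°cell = +0.160 − (−0.544) = +0.704 V, with n = 6 electrons transferred.
For the overall reaction 3 Sn^4+(aq) + 2 Ga(s) → 3 Sn^2+(aq) + 2 Ga^3+(aq), Q = ([Sn^2+(aq)]^3·[Ga^3+(aq)]^2) / [Sn^4+(aq)]^3 = 172, giving log Q = 2.235.
Applying E = E° − (RT ln10/nF)·log Q gives +0.704 − (0.0592/6)(2.235) = +0.682 V.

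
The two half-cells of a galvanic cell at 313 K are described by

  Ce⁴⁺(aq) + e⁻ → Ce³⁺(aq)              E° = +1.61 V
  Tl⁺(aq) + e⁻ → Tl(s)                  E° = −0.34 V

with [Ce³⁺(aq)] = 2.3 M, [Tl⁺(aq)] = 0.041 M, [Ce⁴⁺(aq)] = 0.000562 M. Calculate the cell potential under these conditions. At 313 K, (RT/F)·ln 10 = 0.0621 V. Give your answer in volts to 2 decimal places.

Ce⁴⁺/Ce³⁺ is reduced (cathode, E° = +1.61 V) and Tl⁺/Tl is oxidized (anode).
The standard potential is +1.61 − (−0.34) = +1.95 V and the balanced reaction transfers n = 1 electron.
For the overall reaction Ce⁴⁺(aq) + Tl(s) → Ce³⁺(aq) + Tl⁺(aq), Q = ([Ce³⁺(aq)]·[Tl⁺(aq)]) / [Ce⁴⁺(aq)] = 168, giving log Q = 2.225.
Applying E = E° − (RT ln10/nF)·log Q gives +1.95 − (0.0621/1)(2.225) = +1.81 V.

+1.81 V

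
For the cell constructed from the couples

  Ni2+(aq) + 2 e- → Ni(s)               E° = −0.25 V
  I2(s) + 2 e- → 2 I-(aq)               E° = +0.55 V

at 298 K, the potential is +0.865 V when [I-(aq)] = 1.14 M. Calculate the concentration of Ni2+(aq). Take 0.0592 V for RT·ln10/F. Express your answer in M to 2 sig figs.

0.0049 M

With I₂/I⁻ at the cathode and Ni²⁺/Ni at the anode, E°cell = +0.55 − (−0.25) = +0.80 V (n = 2).
Since E = E° − (0.0592/n)·log Q, log Q = n(E° − E)/0.0592 = −2.196.
Balancing electrons gives I2(s) + Ni(s) → 2 I-(aq) + Ni2+(aq); thus Q = [I-(aq)]^2·[Ni2+(aq)].
Isolating [Ni2+(aq)] in Q = 10^{−2.196} yields log [Ni2+(aq)] = −2.310, i.e. 0.0049 M.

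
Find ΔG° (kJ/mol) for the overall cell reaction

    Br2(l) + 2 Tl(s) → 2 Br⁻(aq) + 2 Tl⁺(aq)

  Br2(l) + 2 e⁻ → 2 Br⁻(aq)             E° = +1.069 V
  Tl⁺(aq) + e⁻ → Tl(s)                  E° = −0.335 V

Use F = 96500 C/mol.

−271 kJ/mol

In the reaction as written Br2(l) is reduced, so the Br₂/Br⁻ couple is the cathode and Tl⁺/Tl is the anode.
E°cell = +1.069 − (−0.335) = +1.404 V; balancing electrons gives n = 2.
ΔG° = −nFE°cell = −(2)(96500)(+1.404) J/mol = −271 kJ/mol.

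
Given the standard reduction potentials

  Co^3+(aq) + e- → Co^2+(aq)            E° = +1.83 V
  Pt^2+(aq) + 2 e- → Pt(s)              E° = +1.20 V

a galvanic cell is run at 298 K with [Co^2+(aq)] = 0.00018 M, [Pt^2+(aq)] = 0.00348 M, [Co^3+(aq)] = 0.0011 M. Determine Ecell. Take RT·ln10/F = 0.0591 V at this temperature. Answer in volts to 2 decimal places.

+0.75 V

Since E°(Co³⁺/Co²⁺) > E°(Pt²⁺/Pt), Co³⁺/Co²⁺ serves as the cathode.
The standard potential is +1.83 − (+1.20) = +0.63 V and the balanced reaction transfers n = 2 electrons.
The balanced reaction is 2 Co^3+(aq) + Pt(s) → 2 Co^2+(aq) + Pt^2+(aq), so Q = ([Co^2+(aq)]^2·[Pt^2+(aq)]) / [Co^3+(aq)]^2 = 9.32×10^−5 and log Q = −4.031.
By the Nernst equation, E = +0.63 − (0.0591/2)·(−4.031) = +0.75 V.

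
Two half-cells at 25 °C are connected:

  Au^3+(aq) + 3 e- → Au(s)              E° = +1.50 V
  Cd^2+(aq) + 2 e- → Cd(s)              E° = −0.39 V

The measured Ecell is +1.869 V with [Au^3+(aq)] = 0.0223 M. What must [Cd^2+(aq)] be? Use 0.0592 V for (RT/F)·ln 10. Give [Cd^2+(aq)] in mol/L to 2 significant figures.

With Au³⁺/Au at the cathode and Cd²⁺/Cd at the anode, E°cell = +1.50 − (−0.39) = +1.89 V (n = 6).
Rearranging E = E° − (0.0592/n)·log Q gives log Q = 6(+1.89 − (+1.869))/0.0592 = 2.128.
For 2 Au^3+(aq) + 3 Cd(s) → 2 Au(s) + 3 Cd^2+(aq), the reaction quotient is Q = [Cd^2+(aq)]^3 / [Au^3+(aq)]^2.
Isolating [Cd^2+(aq)] in Q = 10^{2.128} yields log [Cd^2+(aq)] = −0.392, i.e. 0.41 M.

0.41 M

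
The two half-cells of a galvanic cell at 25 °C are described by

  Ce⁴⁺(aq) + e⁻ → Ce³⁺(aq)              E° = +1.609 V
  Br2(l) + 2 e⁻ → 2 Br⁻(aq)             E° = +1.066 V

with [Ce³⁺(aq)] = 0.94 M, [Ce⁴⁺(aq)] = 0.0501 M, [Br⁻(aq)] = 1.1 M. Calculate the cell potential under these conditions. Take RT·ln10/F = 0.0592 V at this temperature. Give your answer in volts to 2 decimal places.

+0.47 V

The Ce⁴⁺/Ce³⁺ couple has the more positive E°, so it is the cathode; Br₂/Br⁻ is the anode.
E°cell = +1.609 − (+1.066) = +0.543 V, with n = 2 electrons transferred.
For the overall reaction 2 Ce⁴⁺(aq) + 2 Br⁻(aq) → 2 Ce³⁺(aq) + Br2(l), Q = [Ce³⁺(aq)]^2 / ([Ce⁴⁺(aq)]^2·[Br⁻(aq)]^2) = 291, giving log Q = 2.464.
By the Nernst equation, E = +0.543 − (0.0592/2)·(2.464) = +0.47 V.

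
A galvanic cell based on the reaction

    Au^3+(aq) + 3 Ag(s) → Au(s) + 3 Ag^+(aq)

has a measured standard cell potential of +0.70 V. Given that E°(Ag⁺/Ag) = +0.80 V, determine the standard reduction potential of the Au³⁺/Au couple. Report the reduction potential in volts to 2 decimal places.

+1.50 V

In the reaction as written the Au³⁺/Au couple is reduced (cathode) and Ag⁺/Ag is oxidized (anode), so E°cell = E°(Au³⁺/Au) − E°(Ag⁺/Ag).
E°(Au³⁺/Au) = E°cell + E°(anode) = +0.70 + (+0.80) = +1.50 V.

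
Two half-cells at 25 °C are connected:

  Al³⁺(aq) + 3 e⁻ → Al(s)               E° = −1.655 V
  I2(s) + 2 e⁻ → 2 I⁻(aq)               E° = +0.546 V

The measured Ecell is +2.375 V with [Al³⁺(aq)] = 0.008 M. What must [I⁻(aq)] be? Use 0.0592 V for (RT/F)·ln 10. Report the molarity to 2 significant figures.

The I₂/I⁻ couple has the larger reduction potential, so it is the cathode: E°cell = +0.546 − (−1.655) = +2.201 V and n = 6.
Since E = E° − (0.0592/n)·log Q, log Q = n(E° − E)/0.0592 = −17.635.
For 3 I2(s) + 2 Al(s) → 6 I⁻(aq) + 2 Al³⁺(aq), the reaction quotient is Q = [I⁻(aq)]^6·[Al³⁺(aq)]^2.
Solving for the unknown gives log [I⁻(aq)] = −2.240, so [I⁻(aq)] ≈ 0.0058 M.

0.0058 M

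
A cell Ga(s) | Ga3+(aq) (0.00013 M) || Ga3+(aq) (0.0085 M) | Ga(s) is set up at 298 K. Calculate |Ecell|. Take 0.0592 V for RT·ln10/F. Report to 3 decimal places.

For a concentration cell E°cell = 0, since both electrodes use the same couple.
The compartment with the higher Ga3+(aq) concentration (0.0085 M) acts as the cathode; ions are reduced there and produced at the dilute (0.00013 M) anode.
With n = 3, Ecell = −(0.0592/3)·log([dilute]/[conc]) = −(0.0592/3)·log(0.00013/0.0085) = +0.036 V.

0.036 V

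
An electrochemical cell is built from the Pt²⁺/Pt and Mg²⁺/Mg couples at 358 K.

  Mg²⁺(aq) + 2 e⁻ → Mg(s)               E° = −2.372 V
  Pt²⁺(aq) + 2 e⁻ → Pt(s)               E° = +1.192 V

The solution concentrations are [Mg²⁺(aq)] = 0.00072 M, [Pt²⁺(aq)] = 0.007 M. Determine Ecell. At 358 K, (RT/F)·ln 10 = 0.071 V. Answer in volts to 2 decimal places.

+3.60 V

The Pt²⁺/Pt couple has the more positive E°, so it is the cathode; Mg²⁺/Mg is the anode.
The standard potential is +1.192 − (−2.372) = +3.564 V and the balanced reaction transfers n = 2 electrons.
For the overall reaction Pt²⁺(aq) + Mg(s) → Pt(s) + Mg²⁺(aq), Q = [Mg²⁺(aq)] / [Pt²⁺(aq)] = 0.103, giving log Q = −0.988.
Applying E = E° − (RT ln10/nF)·log Q gives +3.564 − (0.071/2)(−0.988) = +3.60 V.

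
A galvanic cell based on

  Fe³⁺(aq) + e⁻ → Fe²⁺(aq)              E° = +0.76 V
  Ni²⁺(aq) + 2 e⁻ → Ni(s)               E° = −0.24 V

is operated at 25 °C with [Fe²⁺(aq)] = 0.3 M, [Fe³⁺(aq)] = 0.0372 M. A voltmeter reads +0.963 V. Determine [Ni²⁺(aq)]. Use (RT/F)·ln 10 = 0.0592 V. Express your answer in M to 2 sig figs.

Fe³⁺/Fe²⁺ is the cathode (higher E°); E°cell = +0.76 − (−0.24) = +1.00 V with n = 2.
From the Nernst equation, log Q = n(E° − E)/0.0592 = 2·(+1.00 − (+0.963))/0.0592 = 1.250.
Balancing electrons gives 2 Fe³⁺(aq) + Ni(s) → 2 Fe²⁺(aq) + Ni²⁺(aq); thus Q = ([Fe²⁺(aq)]^2·[Ni²⁺(aq)]) / [Fe³⁺(aq)]^2.
Substituting the known concentrations and solving, log [Ni²⁺(aq)] = −0.563 and [Ni²⁺(aq)] = 0.27 M.

0.27 M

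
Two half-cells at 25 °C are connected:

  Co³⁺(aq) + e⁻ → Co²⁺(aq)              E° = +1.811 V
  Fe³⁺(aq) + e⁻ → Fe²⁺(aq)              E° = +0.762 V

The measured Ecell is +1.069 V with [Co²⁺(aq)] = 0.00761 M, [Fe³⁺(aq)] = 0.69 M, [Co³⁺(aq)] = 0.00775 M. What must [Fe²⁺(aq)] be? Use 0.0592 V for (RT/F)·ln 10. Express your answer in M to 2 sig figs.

The Co³⁺/Co²⁺ couple has the larger reduction potential, so it is the cathode: E°cell = +1.811 − (+0.762) = +1.049 V and n = 1.
Rearranging E = E° − (0.0592/n)·log Q gives log Q = 1(+1.049 − (+1.069))/0.0592 = −0.338.
Balancing electrons gives Co³⁺(aq) + Fe²⁺(aq) → Co²⁺(aq) + Fe³⁺(aq); thus Q = ([Co²⁺(aq)]·[Fe³⁺(aq)]) / ([Co³⁺(aq)]·[Fe²⁺(aq)]).
Substituting the known concentrations and solving, log [Fe²⁺(aq)] = 0.169 and [Fe²⁺(aq)] = 1.5 M.

1.5 M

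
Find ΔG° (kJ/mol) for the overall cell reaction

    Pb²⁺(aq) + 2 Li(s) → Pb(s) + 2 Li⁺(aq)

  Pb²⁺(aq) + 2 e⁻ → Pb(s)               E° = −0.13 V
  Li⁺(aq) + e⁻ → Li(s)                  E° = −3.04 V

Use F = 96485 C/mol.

−562 kJ/mol

In the reaction as written Pb²⁺(aq) is reduced, so the Pb²⁺/Pb couple is the cathode and Li⁺/Li is the anode.
E°cell = −0.13 − (−3.04) = +2.91 V; balancing electrons gives n = 2.
ΔG° = −nFE°cell = −(2)(96485)(+2.91) J/mol = −562 kJ/mol.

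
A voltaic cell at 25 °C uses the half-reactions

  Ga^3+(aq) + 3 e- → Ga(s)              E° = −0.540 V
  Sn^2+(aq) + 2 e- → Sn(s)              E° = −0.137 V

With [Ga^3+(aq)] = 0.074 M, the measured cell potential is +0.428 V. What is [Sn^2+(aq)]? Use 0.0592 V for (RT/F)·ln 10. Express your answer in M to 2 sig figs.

1.2 M

Sn²⁺/Sn is the cathode (higher E°); E°cell = −0.137 − (−0.540) = +0.403 V with n = 6.
From the Nernst equation, log Q = n(E° − E)/0.0592 = 6·(+0.403 − (+0.428))/0.0592 = −2.534.
For 3 Sn^2+(aq) + 2 Ga(s) → 3 Sn(s) + 2 Ga^3+(aq), the reaction quotient is Q = [Ga^3+(aq)]^2 / [Sn^2+(aq)]^3.
Solving for the unknown gives log [Sn^2+(aq)] = 0.091, so [Sn^2+(aq)] ≈ 1.2 M.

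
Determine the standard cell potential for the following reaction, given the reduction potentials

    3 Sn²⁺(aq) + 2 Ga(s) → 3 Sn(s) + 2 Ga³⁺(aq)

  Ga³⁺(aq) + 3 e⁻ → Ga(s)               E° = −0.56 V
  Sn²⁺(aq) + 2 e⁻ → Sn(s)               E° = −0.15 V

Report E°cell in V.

In the reaction as written, Sn²⁺(aq) is reduced (cathode) and Ga³⁺(aq) is produced by oxidation at the anode.
E°cell = E°(cathode) − E°(anode) = −0.15 − (−0.56) = +0.41 V.
The positive value indicates the reaction is spontaneous as written.

+0.41 V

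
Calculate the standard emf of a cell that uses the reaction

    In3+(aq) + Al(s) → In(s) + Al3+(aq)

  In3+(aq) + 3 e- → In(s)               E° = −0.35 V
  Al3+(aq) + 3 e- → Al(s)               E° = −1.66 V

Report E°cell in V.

In the reaction as written, In3+(aq) is reduced (cathode) and Al3+(aq) is produced by oxidation at the anode.
E°cell = E°(cathode) − E°(anode) = −0.35 − (−1.66) = +1.31 V.

+1.31 V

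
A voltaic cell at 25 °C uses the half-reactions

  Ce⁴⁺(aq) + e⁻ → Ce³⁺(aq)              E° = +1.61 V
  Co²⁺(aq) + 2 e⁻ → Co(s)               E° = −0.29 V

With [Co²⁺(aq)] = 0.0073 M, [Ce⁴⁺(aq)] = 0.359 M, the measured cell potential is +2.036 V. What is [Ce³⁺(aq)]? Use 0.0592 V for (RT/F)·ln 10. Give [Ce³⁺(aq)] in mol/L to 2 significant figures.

With Ce⁴⁺/Ce³⁺ at the cathode and Co²⁺/Co at the anode, E°cell = +1.61 − (−0.29) = +1.90 V (n = 2).
Since E = E° − (0.0592/n)·log Q, log Q = n(E° − E)/0.0592 = −4.595.
The balanced reaction is 2 Ce⁴⁺(aq) + Co(s) → 2 Ce³⁺(aq) + Co²⁺(aq), so Q = ([Ce³⁺(aq)]^2·[Co²⁺(aq)]) / [Ce⁴⁺(aq)]^2.
Solving for the unknown gives log [Ce³⁺(aq)] = −1.674, so [Ce³⁺(aq)] ≈ 0.021 M.

0.021 M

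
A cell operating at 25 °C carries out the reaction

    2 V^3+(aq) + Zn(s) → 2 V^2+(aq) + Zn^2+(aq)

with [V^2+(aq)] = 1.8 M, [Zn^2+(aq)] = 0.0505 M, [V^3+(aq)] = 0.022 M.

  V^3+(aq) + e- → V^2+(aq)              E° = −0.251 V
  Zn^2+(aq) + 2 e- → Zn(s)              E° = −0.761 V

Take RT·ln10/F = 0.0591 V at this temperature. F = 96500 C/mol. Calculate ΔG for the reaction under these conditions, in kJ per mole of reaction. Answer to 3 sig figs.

The standard cell potential is −0.251 − (−0.761) = +0.510 V, with n = 2 electrons in the balanced equation.
Q = ([V^2+(aq)]^2·[Zn^2+(aq)]) / [V^3+(aq)]^2 = 338, so log Q = 2.529 and E = +0.510 − (0.0591/2)(2.529) = +0.4353 V.
Finally ΔG = −nFE = −(2)(96500 C/mol)(+0.4353 V) = −84.0 kJ/mol.

−84.0 kJ/mol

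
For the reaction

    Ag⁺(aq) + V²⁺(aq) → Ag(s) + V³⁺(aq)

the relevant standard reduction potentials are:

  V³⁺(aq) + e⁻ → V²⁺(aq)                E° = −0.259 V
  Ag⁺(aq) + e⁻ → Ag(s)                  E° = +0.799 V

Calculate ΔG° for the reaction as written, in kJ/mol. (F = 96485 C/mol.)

In the reaction as written Ag⁺(aq) is reduced, so the Ag⁺/Ag couple is the cathode and V³⁺/V²⁺ is the anode.
E°cell = +0.799 − (−0.259) = +1.058 V; balancing electrons gives n = 1.
ΔG° = −nFE°cell = −(1)(96485)(+1.058) J/mol = −102 kJ/mol.

−102 kJ/mol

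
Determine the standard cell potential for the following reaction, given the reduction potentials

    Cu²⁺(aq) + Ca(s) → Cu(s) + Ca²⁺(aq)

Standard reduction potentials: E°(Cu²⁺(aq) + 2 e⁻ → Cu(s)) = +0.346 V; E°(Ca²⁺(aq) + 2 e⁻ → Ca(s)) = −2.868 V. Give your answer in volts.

In the reaction as written, Cu²⁺(aq) is reduced (cathode) and Ca²⁺(aq) is produced by oxidation at the anode.
E°cell = E°(cathode) − E°(anode) = +0.346 − (−2.868) = +3.214 V.
The positive value indicates the reaction is spontaneous as written.

+3.214 V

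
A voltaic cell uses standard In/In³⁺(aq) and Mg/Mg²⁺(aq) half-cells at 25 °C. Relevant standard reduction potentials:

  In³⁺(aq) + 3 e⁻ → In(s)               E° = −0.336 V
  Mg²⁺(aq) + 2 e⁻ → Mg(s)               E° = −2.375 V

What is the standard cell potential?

+2.039 V

Of the two couples in this cell, the one with the more positive reduction potential is reduced at the cathode: here that is In³⁺/In (−0.336 V); Mg²⁺/Mg (−2.375 V) is the anode.
E°cell = E°(cathode) − E°(anode) = −0.336 − (−2.375) = +2.039 V.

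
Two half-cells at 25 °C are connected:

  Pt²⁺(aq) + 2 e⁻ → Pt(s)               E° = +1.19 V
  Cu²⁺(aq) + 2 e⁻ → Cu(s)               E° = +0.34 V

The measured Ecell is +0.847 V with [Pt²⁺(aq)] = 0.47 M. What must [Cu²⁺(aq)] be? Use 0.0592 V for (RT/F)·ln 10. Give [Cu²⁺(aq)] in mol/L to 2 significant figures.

0.59 M

The Pt²⁺/Pt couple has the larger reduction potential, so it is the cathode: E°cell = +1.19 − (+0.34) = +0.85 V and n = 2.
Since E = E° − (0.0592/n)·log Q, log Q = n(E° − E)/0.0592 = 0.101.
The balanced reaction is Pt²⁺(aq) + Cu(s) → Pt(s) + Cu²⁺(aq), so Q = [Cu²⁺(aq)] / [Pt²⁺(aq)].
Solving for the unknown gives log [Cu²⁺(aq)] = −0.227, so [Cu²⁺(aq)] ≈ 0.59 M.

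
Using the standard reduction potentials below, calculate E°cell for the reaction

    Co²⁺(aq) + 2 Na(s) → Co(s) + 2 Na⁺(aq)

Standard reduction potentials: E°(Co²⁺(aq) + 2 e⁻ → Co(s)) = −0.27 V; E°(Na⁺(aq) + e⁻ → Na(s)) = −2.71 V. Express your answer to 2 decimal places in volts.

Co²⁺(aq) gains electrons, so the Co²⁺/Co couple is the cathode; the Na⁺/Na couple is the anode.
E°cell = E°(cathode) − E°(anode) = −0.27 − (−2.71) = +2.44 V.
The positive value indicates the reaction is spontaneous as written.

+2.44 V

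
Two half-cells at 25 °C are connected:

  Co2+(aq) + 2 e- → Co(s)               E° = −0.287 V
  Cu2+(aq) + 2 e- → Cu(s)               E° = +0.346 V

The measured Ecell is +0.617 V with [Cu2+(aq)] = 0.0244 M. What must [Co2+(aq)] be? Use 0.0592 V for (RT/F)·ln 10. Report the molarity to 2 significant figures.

The Cu²⁺/Cu couple has the larger reduction potential, so it is the cathode: E°cell = +0.346 − (−0.287) = +0.633 V and n = 2.
Rearranging E = E° − (0.0592/n)·log Q gives log Q = 2(+0.633 − (+0.617))/0.0592 = 0.541.
For Cu2+(aq) + Co(s) → Cu(s) + Co2+(aq), the reaction quotient is Q = [Co2+(aq)] / [Cu2+(aq)].
Isolating [Co2+(aq)] in Q = 10^{0.541} yields log [Co2+(aq)] = −1.072, i.e. 0.085 M.

0.085 M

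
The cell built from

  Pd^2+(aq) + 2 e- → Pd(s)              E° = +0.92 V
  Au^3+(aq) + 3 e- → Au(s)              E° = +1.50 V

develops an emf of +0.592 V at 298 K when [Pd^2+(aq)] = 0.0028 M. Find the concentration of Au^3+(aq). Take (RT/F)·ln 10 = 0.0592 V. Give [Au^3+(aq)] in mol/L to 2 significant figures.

0.00060 M

Au³⁺/Au is the cathode (higher E°); E°cell = +1.50 − (+0.92) = +0.58 V with n = 6.
From the Nernst equation, log Q = n(E° − E)/0.0592 = 6·(+0.58 − (+0.592))/0.0592 = −1.216.
The balanced reaction is 2 Au^3+(aq) + 3 Pd(s) → 2 Au(s) + 3 Pd^2+(aq), so Q = [Pd^2+(aq)]^3 / [Au^3+(aq)]^2.
Substituting the known concentrations and solving, log [Au^3+(aq)] = −3.221 and [Au^3+(aq)] = 0.00060 M.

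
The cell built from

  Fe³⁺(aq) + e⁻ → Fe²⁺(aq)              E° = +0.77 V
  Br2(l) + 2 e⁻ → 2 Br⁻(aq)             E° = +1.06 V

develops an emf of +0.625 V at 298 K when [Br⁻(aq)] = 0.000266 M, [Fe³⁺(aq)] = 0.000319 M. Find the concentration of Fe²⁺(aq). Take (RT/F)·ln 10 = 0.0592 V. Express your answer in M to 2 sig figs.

0.039 M

Br₂/Br⁻ is the cathode (higher E°); E°cell = +1.06 − (+0.77) = +0.29 V with n = 2.
Since E = E° − (0.0592/n)·log Q, log Q = n(E° − E)/0.0592 = −11.318.
For Br2(l) + 2 Fe²⁺(aq) → 2 Br⁻(aq) + 2 Fe³⁺(aq), the reaction quotient is Q = ([Br⁻(aq)]^2·[Fe³⁺(aq)]^2) / [Fe²⁺(aq)]^2.
Isolating [Fe²⁺(aq)] in Q = 10^{−11.318} yields log [Fe²⁺(aq)] = −1.412, i.e. 0.039 M.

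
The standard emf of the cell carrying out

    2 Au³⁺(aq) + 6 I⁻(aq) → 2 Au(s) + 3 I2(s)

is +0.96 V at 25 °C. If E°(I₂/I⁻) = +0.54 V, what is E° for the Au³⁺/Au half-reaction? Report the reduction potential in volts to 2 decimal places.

+1.50 V

In the reaction as written the Au³⁺/Au couple is reduced (cathode) and I₂/I⁻ is oxidized (anode), so E°cell = E°(Au³⁺/Au) − E°(I₂/I⁻).
E°(Au³⁺/Au) = E°cell + E°(anode) = +0.96 + (+0.54) = +1.50 V.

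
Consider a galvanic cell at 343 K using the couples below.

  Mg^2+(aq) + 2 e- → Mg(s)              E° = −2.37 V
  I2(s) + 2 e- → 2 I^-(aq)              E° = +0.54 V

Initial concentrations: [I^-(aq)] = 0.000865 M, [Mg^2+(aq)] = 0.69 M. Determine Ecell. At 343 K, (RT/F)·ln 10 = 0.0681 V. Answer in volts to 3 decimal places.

+3.124 V

Since E°(I₂/I⁻) > E°(Mg²⁺/Mg), I₂/I⁻ serves as the cathode.
E°cell = +0.54 − (−2.37) = +2.91 V, with n = 2 electrons transferred.
Balancing gives I2(s) + Mg(s) → 2 I^-(aq) + Mg^2+(aq); hence Q = [I^-(aq)]^2·[Mg^2+(aq)] = 5.16×10^−7 (log Q = −6.287).
E = E° − (0.0681/n)·log Q = +2.91 − (0.0681/2)(−6.287) = +3.124 V.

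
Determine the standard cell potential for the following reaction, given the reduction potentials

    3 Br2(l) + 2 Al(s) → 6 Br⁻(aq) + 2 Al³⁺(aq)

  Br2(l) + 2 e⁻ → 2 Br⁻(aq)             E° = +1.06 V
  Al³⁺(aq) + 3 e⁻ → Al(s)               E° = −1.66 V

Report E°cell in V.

Br2(l) gains electrons, so the Br₂/Br⁻ couple is the cathode; the Al³⁺/Al couple is the anode.
E°cell = E°(cathode) − E°(anode) = +1.06 − (−1.66) = +2.72 V.

+2.72 V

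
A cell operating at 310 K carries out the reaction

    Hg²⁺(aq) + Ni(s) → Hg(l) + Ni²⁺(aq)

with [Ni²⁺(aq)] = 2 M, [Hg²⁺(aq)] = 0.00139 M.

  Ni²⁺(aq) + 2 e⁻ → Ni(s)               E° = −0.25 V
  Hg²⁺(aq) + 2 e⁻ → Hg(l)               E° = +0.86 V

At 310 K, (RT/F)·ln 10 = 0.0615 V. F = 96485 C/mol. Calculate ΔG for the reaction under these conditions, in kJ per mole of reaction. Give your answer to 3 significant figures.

The standard cell potential is +0.86 − (−0.25) = +1.11 V, with n = 2 electrons in the balanced equation.
Here Q = [Ni²⁺(aq)] / [Hg²⁺(aq)] = 1.44×10^3 (log Q = 3.158), giving E = +1.11 − (0.0615/2)·(3.158) = +1.0129 V.
ΔG = −nFE = −(2)(96485)(+1.0129) J/mol = −195 kJ/mol.

−195 kJ/mol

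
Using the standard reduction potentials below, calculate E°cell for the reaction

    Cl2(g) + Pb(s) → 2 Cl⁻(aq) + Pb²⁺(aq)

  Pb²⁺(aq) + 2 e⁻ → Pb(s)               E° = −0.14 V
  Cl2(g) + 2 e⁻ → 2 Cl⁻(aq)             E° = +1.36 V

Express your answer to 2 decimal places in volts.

+1.50 V

In the reaction as written, Cl2(g) is reduced (cathode) and Pb²⁺(aq) is produced by oxidation at the anode.
E°cell = E°(cathode) − E°(anode) = +1.36 − (−0.14) = +1.50 V.
The positive value indicates the reaction is spontaneous as written.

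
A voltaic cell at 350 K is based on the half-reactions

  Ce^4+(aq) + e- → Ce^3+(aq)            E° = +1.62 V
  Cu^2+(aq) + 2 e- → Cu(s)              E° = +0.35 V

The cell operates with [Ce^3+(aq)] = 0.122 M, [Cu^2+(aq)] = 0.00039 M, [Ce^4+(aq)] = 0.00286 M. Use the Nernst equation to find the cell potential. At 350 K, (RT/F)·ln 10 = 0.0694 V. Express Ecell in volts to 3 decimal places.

+1.275 V

Since E°(Ce⁴⁺/Ce³⁺) > E°(Cu²⁺/Cu), Ce⁴⁺/Ce³⁺ serves as the cathode.
The standard potential is +1.62 − (+0.35) = +1.27 V and the balanced reaction transfers n = 2 electrons.
For the overall reaction 2 Ce^4+(aq) + Cu(s) → 2 Ce^3+(aq) + Cu^2+(aq), Q = ([Ce^3+(aq)]^2·[Cu^2+(aq)]) / [Ce^4+(aq)]^2 = 0.71, giving log Q = −0.149.
E = E° − (0.0694/n)·log Q = +1.27 − (0.0694/2)(−0.149) = +1.275 V.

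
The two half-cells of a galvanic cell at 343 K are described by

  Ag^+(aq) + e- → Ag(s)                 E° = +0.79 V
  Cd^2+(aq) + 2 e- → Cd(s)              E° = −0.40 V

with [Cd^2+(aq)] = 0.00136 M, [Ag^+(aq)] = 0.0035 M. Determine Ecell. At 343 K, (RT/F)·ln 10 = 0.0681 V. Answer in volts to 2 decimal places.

Ag⁺/Ag is reduced (cathode, E° = +0.79 V) and Cd²⁺/Cd is oxidized (anode).
E°cell = +0.79 − (−0.40) = +1.19 V, with n = 2 electrons transferred.
Balancing gives 2 Ag^+(aq) + Cd(s) → 2 Ag(s) + Cd^2+(aq); hence Q = [Cd^2+(aq)] / [Ag^+(aq)]^2 = 111 (log Q = 2.045).
Applying E = E° − (RT ln10/nF)·log Q gives +1.19 − (0.0681/2)(2.045) = +1.12 V.

+1.12 V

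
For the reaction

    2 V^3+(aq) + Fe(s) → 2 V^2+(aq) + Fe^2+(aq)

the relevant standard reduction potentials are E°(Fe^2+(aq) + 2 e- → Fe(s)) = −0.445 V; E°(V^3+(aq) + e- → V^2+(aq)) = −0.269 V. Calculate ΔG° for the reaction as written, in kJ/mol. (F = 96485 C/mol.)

−34.0 kJ/mol

In the reaction as written V^3+(aq) is reduced, so the V³⁺/V²⁺ couple is the cathode and Fe²⁺/Fe is the anode.
E°cell = −0.269 − (−0.445) = +0.176 V; balancing electrons gives n = 2.
ΔG° = −nFE°cell = −(2)(96485)(+0.176) J/mol = −34.0 kJ/mol.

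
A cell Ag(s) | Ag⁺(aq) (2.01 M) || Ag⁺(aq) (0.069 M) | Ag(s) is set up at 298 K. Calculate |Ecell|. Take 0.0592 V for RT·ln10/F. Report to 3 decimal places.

0.087 V

For a concentration cell E°cell = 0, since both electrodes use the same couple.
The compartment with the higher Ag⁺(aq) concentration (2.01 M) acts as the cathode; ions are reduced there and produced at the dilute (0.069 M) anode.
With n = 1, Ecell = −(0.0592/1)·log([dilute]/[conc]) = −(0.0592/1)·log(0.069/2.01) = +0.087 V.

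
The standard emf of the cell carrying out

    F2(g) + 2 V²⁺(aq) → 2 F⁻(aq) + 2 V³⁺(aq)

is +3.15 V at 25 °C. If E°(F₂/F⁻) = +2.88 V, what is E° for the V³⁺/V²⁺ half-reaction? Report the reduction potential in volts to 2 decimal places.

In the reaction as written the F₂/F⁻ couple is reduced (cathode) and V³⁺/V²⁺ is oxidized (anode), so E°cell = E°(F₂/F⁻) − E°(V³⁺/V²⁺).
E°(V³⁺/V²⁺) = E°(cathode) − E°cell = +2.88 − (+3.15) = −0.27 V.

−0.27 V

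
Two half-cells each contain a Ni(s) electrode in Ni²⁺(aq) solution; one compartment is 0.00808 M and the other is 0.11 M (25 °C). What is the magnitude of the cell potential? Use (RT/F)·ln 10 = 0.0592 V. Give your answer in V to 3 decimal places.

For a concentration cell E°cell = 0, since both electrodes use the same couple.
The compartment with the higher Ni²⁺(aq) concentration (0.11 M) acts as the cathode; ions are reduced there and produced at the dilute (0.00808 M) anode.
With n = 2, Ecell = −(0.0592/2)·log([dilute]/[conc]) = −(0.0592/2)·log(0.00808/0.11) = +0.034 V.

0.034 V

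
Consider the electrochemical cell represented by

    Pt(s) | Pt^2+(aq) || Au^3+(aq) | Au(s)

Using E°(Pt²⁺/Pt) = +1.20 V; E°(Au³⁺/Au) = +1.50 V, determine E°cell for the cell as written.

By convention the left-hand electrode in cell notation is the anode (oxidation) and the right-hand electrode is the cathode (reduction).
E°cell = E°(right) − E°(left) = +1.50 − (+1.20) = +0.30 V.

+0.30 V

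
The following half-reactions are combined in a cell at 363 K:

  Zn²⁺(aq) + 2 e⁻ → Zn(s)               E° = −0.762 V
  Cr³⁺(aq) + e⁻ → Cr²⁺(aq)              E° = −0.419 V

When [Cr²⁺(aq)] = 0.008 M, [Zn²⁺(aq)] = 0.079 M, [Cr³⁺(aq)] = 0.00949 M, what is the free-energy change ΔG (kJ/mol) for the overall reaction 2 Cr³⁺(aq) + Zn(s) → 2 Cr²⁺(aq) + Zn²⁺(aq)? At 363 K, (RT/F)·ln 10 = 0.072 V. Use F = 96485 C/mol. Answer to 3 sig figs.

−74.9 kJ/mol

The standard cell potential is −0.419 − (−0.762) = +0.343 V, with n = 2 electrons in the balanced equation.
Q = ([Cr²⁺(aq)]^2·[Zn²⁺(aq)]) / [Cr³⁺(aq)]^2 = 0.0561, so log Q = −1.251 and E = +0.343 − (0.072/2)(−1.251) = +0.3880 V.
Finally ΔG = −nFE = −(2)(96485 C/mol)(+0.3880 V) = −74.9 kJ/mol.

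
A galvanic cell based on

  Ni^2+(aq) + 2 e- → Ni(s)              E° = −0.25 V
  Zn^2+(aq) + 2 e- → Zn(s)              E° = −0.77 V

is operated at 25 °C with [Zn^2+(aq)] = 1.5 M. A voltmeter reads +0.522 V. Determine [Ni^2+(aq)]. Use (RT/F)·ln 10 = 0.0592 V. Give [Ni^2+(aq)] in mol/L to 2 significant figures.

The Ni²⁺/Ni couple has the larger reduction potential, so it is the cathode: E°cell = −0.25 − (−0.77) = +0.52 V and n = 2.
From the Nernst equation, log Q = n(E° − E)/0.0592 = 2·(+0.52 − (+0.522))/0.0592 = −0.068.
For Ni^2+(aq) + Zn(s) → Ni(s) + Zn^2+(aq), the reaction quotient is Q = [Zn^2+(aq)] / [Ni^2+(aq)].
Solving for the unknown gives log [Ni^2+(aq)] = 0.244, so [Ni^2+(aq)] ≈ 1.8 M.

1.8 M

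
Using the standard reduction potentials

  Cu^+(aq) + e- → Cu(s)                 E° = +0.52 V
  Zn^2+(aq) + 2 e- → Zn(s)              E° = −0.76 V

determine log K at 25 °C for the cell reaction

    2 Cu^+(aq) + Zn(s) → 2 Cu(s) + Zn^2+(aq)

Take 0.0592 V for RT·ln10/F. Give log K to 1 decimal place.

The Cu⁺/Cu couple is reduced (cathode); E°cell = +0.52 − (−0.76) = +1.28 V with n = 2.
At equilibrium E = 0, so log K = nE°cell / 0.0592 = (2)(+1.28) / 0.0592 = 43.2.

log K = 43.2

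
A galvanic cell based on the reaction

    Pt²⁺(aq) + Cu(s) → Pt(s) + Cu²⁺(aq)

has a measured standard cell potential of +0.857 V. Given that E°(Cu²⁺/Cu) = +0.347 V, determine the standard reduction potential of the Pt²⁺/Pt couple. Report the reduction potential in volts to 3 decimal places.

In the reaction as written the Pt²⁺/Pt couple is reduced (cathode) and Cu²⁺/Cu is oxidized (anode), so E°cell = E°(Pt²⁺/Pt) − E°(Cu²⁺/Cu).
E°(Pt²⁺/Pt) = E°cell + E°(anode) = +0.857 + (+0.347) = +1.204 V.

+1.204 V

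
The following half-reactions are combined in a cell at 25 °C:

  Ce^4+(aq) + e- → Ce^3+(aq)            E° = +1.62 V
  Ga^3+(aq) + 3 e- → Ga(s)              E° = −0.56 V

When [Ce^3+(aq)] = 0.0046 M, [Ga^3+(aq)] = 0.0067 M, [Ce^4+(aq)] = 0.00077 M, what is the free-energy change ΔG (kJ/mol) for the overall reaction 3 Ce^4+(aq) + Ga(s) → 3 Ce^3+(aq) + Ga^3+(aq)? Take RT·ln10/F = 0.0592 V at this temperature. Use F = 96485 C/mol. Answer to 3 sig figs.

−630 kJ/mol

E°cell = +1.62 − (−0.56) = +2.18 V; the balanced reaction transfers n = 3 electrons.
Q = ([Ce^3+(aq)]^3·[Ga^3+(aq)]) / [Ce^4+(aq)]^3 = 1.43, so log Q = 0.155 and E = +2.18 − (0.0592/3)(0.155) = +2.1769 V.
Then ΔG = −nFE = −3 × 96485 × +2.1769 J/mol = −630 kJ/mol.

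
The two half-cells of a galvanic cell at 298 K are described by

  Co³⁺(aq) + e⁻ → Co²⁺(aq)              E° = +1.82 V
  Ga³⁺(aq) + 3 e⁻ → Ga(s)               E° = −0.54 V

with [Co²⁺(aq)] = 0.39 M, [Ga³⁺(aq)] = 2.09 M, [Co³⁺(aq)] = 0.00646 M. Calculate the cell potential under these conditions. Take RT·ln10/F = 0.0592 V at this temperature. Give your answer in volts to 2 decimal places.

+2.25 V

The Co³⁺/Co²⁺ couple has the more positive E°, so it is the cathode; Ga³⁺/Ga is the anode.
E°cell = E°cat − E°an = +1.82 − (−0.54) = +2.36 V; n = 3.
The balanced reaction is 3 Co³⁺(aq) + Ga(s) → 3 Co²⁺(aq) + Ga³⁺(aq), so Q = ([Co²⁺(aq)]^3·[Ga³⁺(aq)]) / [Co³⁺(aq)]^3 = 4.6×10^5 and log Q = 5.663.
E = E° − (0.0592/n)·log Q = +2.36 − (0.0592/3)(5.663) = +2.25 V.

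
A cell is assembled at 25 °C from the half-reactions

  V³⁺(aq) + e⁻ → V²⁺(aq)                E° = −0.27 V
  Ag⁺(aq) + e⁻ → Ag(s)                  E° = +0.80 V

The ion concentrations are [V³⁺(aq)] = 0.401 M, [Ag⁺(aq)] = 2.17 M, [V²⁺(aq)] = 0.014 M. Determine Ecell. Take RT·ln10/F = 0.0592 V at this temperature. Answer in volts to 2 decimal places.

The Ag⁺/Ag couple has the more positive E°, so it is the cathode; V³⁺/V²⁺ is the anode.
E°cell = +0.80 − (−0.27) = +1.07 V, with n = 1 electron transferred.
Balancing gives Ag⁺(aq) + V²⁺(aq) → Ag(s) + V³⁺(aq); hence Q = [V³⁺(aq)] / ([Ag⁺(aq)]·[V²⁺(aq)]) = 13.2 (log Q = 1.121).
By the Nernst equation, E = +1.07 − (0.0592/1)·(1.121) = +1.00 V.

+1.00 V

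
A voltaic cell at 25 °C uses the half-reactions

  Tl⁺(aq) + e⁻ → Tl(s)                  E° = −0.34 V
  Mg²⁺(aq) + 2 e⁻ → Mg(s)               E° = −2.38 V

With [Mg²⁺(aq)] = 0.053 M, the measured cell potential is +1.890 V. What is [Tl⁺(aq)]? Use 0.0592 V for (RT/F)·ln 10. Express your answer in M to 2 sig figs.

0.00067 M

With Tl⁺/Tl at the cathode and Mg²⁺/Mg at the anode, E°cell = −0.34 − (−2.38) = +2.04 V (n = 2).
Since E = E° − (0.0592/n)·log Q, log Q = n(E° − E)/0.0592 = 5.068.
Balancing electrons gives 2 Tl⁺(aq) + Mg(s) → 2 Tl(s) + Mg²⁺(aq); thus Q = [Mg²⁺(aq)] / [Tl⁺(aq)]^2.
Substituting the known concentrations and solving, log [Tl⁺(aq)] = −3.172 and [Tl⁺(aq)] = 0.00067 M.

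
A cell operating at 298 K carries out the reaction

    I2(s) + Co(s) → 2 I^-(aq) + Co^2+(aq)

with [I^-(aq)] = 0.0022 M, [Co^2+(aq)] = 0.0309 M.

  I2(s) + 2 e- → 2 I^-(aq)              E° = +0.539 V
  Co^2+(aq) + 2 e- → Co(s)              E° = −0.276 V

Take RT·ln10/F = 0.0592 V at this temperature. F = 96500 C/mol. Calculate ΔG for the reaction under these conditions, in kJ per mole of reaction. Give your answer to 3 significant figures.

With I₂/I⁻ reduced at the cathode, E°cell = +0.539 − (−0.276) = +0.815 V and n = 2.
The reaction quotient is [I^-(aq)]^2·[Co^2+(aq)] = 1.5×10^−7; by Nernst, E = +0.815 − (0.0592/2)(−6.825) = +1.0170 V.
ΔG = −nFE = −(2)(96500)(+1.0170) J/mol = −196 kJ/mol.

−196 kJ/mol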